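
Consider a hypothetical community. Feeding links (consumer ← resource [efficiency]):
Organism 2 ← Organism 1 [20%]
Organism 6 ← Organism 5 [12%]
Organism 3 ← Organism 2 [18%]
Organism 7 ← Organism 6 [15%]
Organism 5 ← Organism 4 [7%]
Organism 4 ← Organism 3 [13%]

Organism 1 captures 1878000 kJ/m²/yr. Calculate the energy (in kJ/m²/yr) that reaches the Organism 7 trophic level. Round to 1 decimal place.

Organism 2: 1878000 × 0.2 = 375600 kJ/m²/yr
Organism 3: 375600 × 0.18 = 67608 kJ/m²/yr
Organism 4: 67608 × 0.13 = 8789.04 kJ/m²/yr
Organism 5: 8789.04 × 0.07 = 615.2328 kJ/m²/yr
Organism 6: 615.2328 × 0.12 = 73.827936 kJ/m²/yr
Organism 7: 73.827936 × 0.15 = 11.0741904 kJ/m²/yr

11.1 kJ/m²/yr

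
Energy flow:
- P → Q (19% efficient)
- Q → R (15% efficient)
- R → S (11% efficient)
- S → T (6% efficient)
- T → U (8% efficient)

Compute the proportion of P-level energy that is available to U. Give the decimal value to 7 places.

Product of link efficiencies: 0.19 × 0.15 × 0.11 × 0.06 × 0.08 = 0.000015048

0.0000150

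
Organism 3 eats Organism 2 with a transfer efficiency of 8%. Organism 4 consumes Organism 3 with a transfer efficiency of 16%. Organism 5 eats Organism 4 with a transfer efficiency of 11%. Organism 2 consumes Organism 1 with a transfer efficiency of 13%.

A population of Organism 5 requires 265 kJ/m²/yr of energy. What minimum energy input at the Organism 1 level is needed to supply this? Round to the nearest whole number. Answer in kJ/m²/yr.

Cumulative transfer efficiency: 0.13 × 0.08 × 0.16 × 0.11 = 0.00018304
Organism 1 energy = 265 / 0.00018304 = 1447771 kJ/m²/yr

1447771 kJ/m²/yr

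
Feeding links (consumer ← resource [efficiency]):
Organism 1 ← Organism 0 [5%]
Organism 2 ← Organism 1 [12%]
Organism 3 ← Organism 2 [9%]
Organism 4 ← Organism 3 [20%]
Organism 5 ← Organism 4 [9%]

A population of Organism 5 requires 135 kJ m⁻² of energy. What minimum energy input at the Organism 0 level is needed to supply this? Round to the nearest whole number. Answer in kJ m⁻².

Cumulative transfer efficiency: 0.05 × 0.12 × 0.09 × 0.2 × 0.09 = 0.00000972
Organism 0 energy = 135 / 0.00000972 = 13888889 kJ m⁻²

13888889 kJ m⁻²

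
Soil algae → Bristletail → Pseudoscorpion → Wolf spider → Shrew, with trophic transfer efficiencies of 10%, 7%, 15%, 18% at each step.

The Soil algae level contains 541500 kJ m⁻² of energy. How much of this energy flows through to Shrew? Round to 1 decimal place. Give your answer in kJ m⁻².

Bristletail: 541500 × 0.1 = 54150 kJ m⁻²
Pseudoscorpion: 54150 × 0.07 = 3790.5 kJ m⁻²
Wolf spider: 3790.5 × 0.15 = 568.575 kJ m⁻²
Shrew: 568.575 × 0.18 = 102.3435 kJ m⁻²

102.3 kJ m⁻²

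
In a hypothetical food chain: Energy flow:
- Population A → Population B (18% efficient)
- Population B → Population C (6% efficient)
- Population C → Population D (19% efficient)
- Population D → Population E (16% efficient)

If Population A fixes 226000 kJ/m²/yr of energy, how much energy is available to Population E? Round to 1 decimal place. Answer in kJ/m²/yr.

Population B: 226000 × 0.18 = 40680 kJ/m²/yr
Population C: 40680 × 0.06 = 2440.8 kJ/m²/yr
Population D: 2440.8 × 0.19 = 463.752 kJ/m²/yr
Population E: 463.752 × 0.16 = 74.20032 kJ/m²/yr

74.2 kJ/m²/yr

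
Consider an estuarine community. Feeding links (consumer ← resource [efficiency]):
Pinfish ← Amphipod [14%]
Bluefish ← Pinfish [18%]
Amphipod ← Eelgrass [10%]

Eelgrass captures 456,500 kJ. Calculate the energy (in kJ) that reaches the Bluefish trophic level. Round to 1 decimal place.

Amphipod: 456500 × 0.1 = 45650 kJ
Pinfish: 45650 × 0.14 = 6391 kJ
Bluefish: 6391 × 0.18 = 1150.38 kJ

1150.4 kJ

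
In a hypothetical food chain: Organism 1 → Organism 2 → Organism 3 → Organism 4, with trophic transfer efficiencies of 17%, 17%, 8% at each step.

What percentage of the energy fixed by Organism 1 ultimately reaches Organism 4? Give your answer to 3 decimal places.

0.231%

Product of link efficiencies: 0.17 × 0.17 × 0.08 = 0.002312
As a percentage: 0.002312 × 100 = 0.231%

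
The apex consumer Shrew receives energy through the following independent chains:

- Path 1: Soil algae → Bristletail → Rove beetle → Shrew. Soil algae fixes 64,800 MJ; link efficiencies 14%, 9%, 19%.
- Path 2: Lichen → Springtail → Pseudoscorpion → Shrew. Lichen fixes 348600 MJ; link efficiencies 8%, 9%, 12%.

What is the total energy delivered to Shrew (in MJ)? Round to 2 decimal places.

456.32 MJ

Path 1: 64800 × 0.14 × 0.09 × 0.19 = 155.1312 MJ
Path 2: 348600 × 0.08 × 0.09 × 0.12 = 301.1904 MJ
Total at Shrew: 155.1312 + 301.1904 = 456.3216 MJ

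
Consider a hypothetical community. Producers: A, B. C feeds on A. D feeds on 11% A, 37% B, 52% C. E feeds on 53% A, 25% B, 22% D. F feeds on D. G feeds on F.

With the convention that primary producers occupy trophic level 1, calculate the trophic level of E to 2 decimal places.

C: 1 + 1 = 2
D: 1 + (0.11×1 + 0.37×1 + 0.52×2) = 2.52
E: 1 + (0.53×1 + 0.25×1 + 0.22×2.52) = 2.3344
F: 1 + 2.52 = 3.52
G: 1 + 3.52 = 4.52

2.33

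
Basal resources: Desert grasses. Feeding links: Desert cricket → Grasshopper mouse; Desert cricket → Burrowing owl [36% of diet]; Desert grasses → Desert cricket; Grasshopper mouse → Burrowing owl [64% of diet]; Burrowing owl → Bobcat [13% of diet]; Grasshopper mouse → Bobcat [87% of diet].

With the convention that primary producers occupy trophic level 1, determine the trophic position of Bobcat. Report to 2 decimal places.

Desert cricket: 1 + 1 = 2
Grasshopper mouse: 1 + 2 = 3
Burrowing owl: 1 + (0.36×2 + 0.64×3) = 3.64
Bobcat: 1 + (0.13×3.64 + 0.87×3) = 4.0832

4.08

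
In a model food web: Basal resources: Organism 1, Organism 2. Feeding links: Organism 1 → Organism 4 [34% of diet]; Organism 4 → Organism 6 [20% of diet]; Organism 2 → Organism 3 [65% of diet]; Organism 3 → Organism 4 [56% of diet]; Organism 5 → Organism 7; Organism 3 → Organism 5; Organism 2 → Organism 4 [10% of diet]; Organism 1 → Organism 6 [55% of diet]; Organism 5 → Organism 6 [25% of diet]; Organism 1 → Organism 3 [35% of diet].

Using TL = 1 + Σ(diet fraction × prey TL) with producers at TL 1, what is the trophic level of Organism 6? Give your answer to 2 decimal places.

2.81

Organism 3: 1 + (0.65×1 + 0.35×1) = 2
Organism 4: 1 + (0.34×1 + 0.1×1 + 0.56×2) = 2.56
Organism 5: 1 + 2 = 3
Organism 6: 1 + (0.2×2.56 + 0.55×1 + 0.25×3) = 2.812
Organism 7: 1 + 3 = 4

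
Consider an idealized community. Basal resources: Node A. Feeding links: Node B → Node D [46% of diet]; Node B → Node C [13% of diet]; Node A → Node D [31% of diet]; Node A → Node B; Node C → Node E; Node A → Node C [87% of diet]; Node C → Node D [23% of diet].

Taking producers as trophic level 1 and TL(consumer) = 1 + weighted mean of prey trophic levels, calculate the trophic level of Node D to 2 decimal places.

2.72

Node B: 1 + 1 = 2
Node C: 1 + (0.13×2 + 0.87×1) = 2.13
Node D: 1 + (0.31×1 + 0.23×2.13 + 0.46×2) = 2.7199
Node E: 1 + 2.13 = 3.13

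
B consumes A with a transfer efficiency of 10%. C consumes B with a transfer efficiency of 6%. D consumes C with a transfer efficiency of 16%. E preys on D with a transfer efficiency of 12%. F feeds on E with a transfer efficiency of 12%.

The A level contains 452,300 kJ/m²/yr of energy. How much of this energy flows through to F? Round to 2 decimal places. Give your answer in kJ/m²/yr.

B: 452300 × 0.1 = 45230 kJ/m²/yr
C: 45230 × 0.06 = 2713.8 kJ/m²/yr
D: 2713.8 × 0.16 = 434.208 kJ/m²/yr
E: 434.208 × 0.12 = 52.10496 kJ/m²/yr
F: 52.10496 × 0.12 = 6.2525952 kJ/m²/yr

6.25 kJ/m²/yr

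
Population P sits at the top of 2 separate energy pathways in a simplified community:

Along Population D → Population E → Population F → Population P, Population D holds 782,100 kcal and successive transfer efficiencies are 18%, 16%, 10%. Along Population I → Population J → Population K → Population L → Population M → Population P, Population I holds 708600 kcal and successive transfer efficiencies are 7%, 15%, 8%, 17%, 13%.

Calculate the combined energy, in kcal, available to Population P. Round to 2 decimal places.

2265.60 kcal

Via Population D: 782100 × 0.18 × 0.16 × 0.1 = 2252.448 kcal
Via Population I: 708600 × 0.07 × 0.15 × 0.08 × 0.17 × 0.13 = 13.1544504 kcal
Total at Population P: 2252.448 + 13.1544504 = 2265.6024504 kcal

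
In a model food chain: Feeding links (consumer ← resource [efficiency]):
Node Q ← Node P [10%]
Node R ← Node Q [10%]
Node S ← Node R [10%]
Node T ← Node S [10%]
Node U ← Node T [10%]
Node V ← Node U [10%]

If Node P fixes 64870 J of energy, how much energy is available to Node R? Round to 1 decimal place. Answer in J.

Node Q: 64870 × 0.1 = 6487 J
Node R: 6487 × 0.1 = 648.7 J

648.7 J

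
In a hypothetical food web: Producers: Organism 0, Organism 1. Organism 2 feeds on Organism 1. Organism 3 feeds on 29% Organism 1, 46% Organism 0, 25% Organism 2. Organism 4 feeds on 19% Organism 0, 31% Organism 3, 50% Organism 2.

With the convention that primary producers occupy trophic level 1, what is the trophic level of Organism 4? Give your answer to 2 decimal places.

2.89

Organism 2: 1 + 1 = 2
Organism 3: 1 + (0.29×1 + 0.46×1 + 0.25×2) = 2.25
Organism 4: 1 + (0.19×1 + 0.31×2.25 + 0.5×2) = 2.8875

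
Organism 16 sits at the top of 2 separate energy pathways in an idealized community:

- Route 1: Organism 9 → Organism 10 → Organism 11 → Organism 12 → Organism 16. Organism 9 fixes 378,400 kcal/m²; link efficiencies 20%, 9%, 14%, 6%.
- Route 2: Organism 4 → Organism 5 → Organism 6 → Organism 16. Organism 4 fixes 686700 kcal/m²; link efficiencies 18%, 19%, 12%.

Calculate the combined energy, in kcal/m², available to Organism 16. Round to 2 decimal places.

Route 1: 378400 × 0.2 × 0.09 × 0.14 × 0.06 = 57.21408 kcal/m²
Route 2: 686700 × 0.18 × 0.19 × 0.12 = 2818.2168 kcal/m²
Total at Organism 16: 57.21408 + 2818.2168 = 2875.43088 kcal/m²

2875.43 kcal/m²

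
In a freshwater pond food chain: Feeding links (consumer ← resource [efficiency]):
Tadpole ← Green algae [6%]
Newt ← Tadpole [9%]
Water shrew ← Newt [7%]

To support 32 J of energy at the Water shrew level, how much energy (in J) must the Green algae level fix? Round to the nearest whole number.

Cumulative transfer efficiency: 0.06 × 0.09 × 0.07 = 0.000378
Green algae energy = 32 / 0.000378 = 84656 J

84656 J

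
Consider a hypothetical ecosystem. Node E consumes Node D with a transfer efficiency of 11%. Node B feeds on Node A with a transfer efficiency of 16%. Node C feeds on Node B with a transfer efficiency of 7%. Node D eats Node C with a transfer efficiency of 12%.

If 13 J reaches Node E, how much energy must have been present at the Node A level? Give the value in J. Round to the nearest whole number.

87933 J

Cumulative transfer efficiency: 0.16 × 0.07 × 0.12 × 0.11 = 0.00014784
Node A energy = 13 / 0.00014784 = 87933 J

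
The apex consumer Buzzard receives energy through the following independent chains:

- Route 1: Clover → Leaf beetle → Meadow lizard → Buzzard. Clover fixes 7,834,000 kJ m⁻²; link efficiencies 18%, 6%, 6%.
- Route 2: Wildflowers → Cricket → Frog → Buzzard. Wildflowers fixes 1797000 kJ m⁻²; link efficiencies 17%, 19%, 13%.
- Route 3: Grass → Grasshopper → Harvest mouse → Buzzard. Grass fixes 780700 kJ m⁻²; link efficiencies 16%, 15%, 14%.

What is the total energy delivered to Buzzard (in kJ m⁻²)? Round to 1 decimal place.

Route 1: 7834000 × 0.18 × 0.06 × 0.06 = 5076.432 kJ m⁻²
Route 2: 1797000 × 0.17 × 0.19 × 0.13 = 7545.603 kJ m⁻²
Route 3: 780700 × 0.16 × 0.15 × 0.14 = 2623.152 kJ m⁻²
Total at Buzzard: 5076.432 + 7545.603 + 2623.152 = 15245.187 kJ m⁻²

15245.2 kJ m⁻²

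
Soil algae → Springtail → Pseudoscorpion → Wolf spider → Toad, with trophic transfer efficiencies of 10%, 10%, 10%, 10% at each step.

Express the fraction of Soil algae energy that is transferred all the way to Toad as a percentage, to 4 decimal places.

0.0100%

Product of link efficiencies: 0.1 × 0.1 × 0.1 × 0.1 = 0.0001
As a percentage: 0.0001 × 100 = 0.0100%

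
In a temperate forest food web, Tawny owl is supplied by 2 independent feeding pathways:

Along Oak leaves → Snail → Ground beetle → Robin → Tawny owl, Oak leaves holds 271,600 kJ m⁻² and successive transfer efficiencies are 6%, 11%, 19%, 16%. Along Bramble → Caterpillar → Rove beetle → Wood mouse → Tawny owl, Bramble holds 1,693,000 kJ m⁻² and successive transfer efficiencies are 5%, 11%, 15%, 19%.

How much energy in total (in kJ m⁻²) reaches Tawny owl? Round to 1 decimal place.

Via Oak leaves: 271600 × 0.06 × 0.11 × 0.19 × 0.16 = 54.493824 kJ m⁻²
Via Bramble: 1693000 × 0.05 × 0.11 × 0.15 × 0.19 = 265.37775 kJ m⁻²
Total at Tawny owl: 54.493824 + 265.37775 = 319.871574 kJ m⁻²

319.9 kJ m⁻²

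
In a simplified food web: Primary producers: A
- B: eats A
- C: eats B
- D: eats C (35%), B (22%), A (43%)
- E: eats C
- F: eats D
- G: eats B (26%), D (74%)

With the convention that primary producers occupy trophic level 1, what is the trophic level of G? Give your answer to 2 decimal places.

B: 1 + 1 = 2
C: 1 + 2 = 3
D: 1 + (0.35×3 + 0.22×2 + 0.43×1) = 2.92
E: 1 + 3 = 4
F: 1 + 2.92 = 3.92
G: 1 + (0.26×2 + 0.74×2.92) = 3.6808

3.68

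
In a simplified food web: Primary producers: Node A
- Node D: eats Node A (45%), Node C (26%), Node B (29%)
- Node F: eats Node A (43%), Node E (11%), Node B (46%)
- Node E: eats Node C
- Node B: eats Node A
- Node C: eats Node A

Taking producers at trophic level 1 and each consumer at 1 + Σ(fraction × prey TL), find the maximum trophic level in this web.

3

Node B: 1 + 1 = 2
Node C: 1 + 1 = 2
Node D: 1 + (0.45×1 + 0.26×2 + 0.29×2) = 2.55
Node E: 1 + 2 = 3
Node F: 1 + (0.43×1 + 0.11×3 + 0.46×2) = 2.68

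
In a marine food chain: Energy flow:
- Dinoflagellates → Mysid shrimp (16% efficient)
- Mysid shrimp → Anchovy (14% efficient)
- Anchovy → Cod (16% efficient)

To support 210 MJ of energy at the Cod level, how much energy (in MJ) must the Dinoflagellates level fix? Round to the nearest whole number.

58594 MJ

Cumulative transfer efficiency: 0.16 × 0.14 × 0.16 = 0.003584
Dinoflagellates energy = 210 / 0.003584 = 58594 MJ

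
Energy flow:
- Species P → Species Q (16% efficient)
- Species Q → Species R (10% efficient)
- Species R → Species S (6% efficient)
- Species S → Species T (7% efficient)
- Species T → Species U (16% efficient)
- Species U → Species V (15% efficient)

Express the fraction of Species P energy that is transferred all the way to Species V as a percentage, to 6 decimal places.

0.000161%

Product of link efficiencies: 0.16 × 0.1 × 0.06 × 0.07 × 0.16 × 0.15 = 0.0000016128
As a percentage: 0.0000016128 × 100 = 0.000161%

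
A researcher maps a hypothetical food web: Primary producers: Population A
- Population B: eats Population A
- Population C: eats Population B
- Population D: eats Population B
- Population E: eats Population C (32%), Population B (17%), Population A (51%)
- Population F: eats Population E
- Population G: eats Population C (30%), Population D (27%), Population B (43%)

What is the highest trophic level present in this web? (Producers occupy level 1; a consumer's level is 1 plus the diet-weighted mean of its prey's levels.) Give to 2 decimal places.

Population B: 1 + 1 = 2
Population C: 1 + 2 = 3
Population D: 1 + 2 = 3
Population E: 1 + (0.32×3 + 0.17×2 + 0.51×1) = 2.81
Population F: 1 + 2.81 = 3.81
Population G: 1 + (0.3×3 + 0.27×3 + 0.43×2) = 3.57

3.81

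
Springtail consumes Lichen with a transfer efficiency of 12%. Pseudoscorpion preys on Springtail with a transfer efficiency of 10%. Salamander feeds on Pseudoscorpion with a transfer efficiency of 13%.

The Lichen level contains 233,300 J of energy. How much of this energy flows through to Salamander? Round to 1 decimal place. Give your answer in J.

Springtail: 233300 × 0.12 = 27996 J
Pseudoscorpion: 27996 × 0.1 = 2799.6 J
Salamander: 2799.6 × 0.13 = 363.948 J

363.9 J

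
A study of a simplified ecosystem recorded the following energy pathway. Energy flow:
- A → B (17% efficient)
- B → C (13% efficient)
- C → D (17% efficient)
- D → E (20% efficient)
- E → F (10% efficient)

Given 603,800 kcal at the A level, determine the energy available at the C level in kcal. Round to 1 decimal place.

13344.0 kcal

B: 603800 × 0.17 = 102646 kcal
C: 102646 × 0.13 = 13343.98 kcal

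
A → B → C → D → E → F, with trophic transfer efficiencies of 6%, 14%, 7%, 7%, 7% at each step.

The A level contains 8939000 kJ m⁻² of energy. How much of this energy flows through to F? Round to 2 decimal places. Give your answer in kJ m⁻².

25.76 kJ m⁻²

B: 8939000 × 0.06 = 536340 kJ m⁻²
C: 536340 × 0.14 = 75087.6 kJ m⁻²
D: 75087.6 × 0.07 = 5256.132 kJ m⁻²
E: 5256.132 × 0.07 = 367.92924 kJ m⁻²
F: 367.92924 × 0.07 = 25.7550468 kJ m⁻²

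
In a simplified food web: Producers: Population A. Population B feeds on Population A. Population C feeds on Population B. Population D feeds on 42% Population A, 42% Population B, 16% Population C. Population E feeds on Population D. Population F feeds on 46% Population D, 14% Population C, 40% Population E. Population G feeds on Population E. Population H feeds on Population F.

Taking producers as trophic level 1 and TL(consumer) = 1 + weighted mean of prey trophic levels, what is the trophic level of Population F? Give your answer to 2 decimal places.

4.18

Population B: 1 + 1 = 2
Population C: 1 + 2 = 3
Population D: 1 + (0.42×1 + 0.42×2 + 0.16×3) = 2.74
Population E: 1 + 2.74 = 3.74
Population F: 1 + (0.46×2.74 + 0.14×3 + 0.4×3.74) = 4.1764
Population G: 1 + 3.74 = 4.74
Population H: 1 + 4.1764 = 5.1764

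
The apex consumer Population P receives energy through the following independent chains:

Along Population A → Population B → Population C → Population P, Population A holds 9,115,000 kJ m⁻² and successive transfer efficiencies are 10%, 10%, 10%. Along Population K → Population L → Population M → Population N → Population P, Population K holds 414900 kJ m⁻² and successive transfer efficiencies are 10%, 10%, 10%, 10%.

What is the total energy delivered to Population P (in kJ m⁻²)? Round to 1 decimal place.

9156.5 kJ m⁻²

Via Population A: 9115000 × 0.1 × 0.1 × 0.1 = 9115 kJ m⁻²
Via Population K: 414900 × 0.1 × 0.1 × 0.1 × 0.1 = 41.49 kJ m⁻²
Total at Population P: 9115 + 41.49 = 9156.49 kJ m⁻²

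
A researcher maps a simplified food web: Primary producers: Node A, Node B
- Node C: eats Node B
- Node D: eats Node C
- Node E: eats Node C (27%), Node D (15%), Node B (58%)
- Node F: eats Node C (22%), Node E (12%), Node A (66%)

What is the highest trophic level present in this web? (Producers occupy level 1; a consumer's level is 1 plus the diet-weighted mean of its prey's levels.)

Node C: 1 + 1 = 2
Node D: 1 + 2 = 3
Node E: 1 + (0.27×2 + 0.15×3 + 0.58×1) = 2.57
Node F: 1 + (0.22×2 + 0.12×2.57 + 0.66×1) = 2.4084

3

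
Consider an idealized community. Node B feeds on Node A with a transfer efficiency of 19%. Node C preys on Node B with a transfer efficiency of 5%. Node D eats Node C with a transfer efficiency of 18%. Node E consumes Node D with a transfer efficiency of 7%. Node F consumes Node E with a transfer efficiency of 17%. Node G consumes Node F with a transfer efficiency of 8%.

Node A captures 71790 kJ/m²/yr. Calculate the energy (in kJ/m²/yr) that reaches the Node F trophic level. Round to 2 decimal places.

Node B: 71790 × 0.19 = 13640.1 kJ/m²/yr
Node C: 13640.1 × 0.05 = 682.005 kJ/m²/yr
Node D: 682.005 × 0.18 = 122.7609 kJ/m²/yr
Node E: 122.7609 × 0.07 = 8.593263 kJ/m²/yr
Node F: 8.593263 × 0.17 = 1.46085471 kJ/m²/yr

1.46 kJ/m²/yr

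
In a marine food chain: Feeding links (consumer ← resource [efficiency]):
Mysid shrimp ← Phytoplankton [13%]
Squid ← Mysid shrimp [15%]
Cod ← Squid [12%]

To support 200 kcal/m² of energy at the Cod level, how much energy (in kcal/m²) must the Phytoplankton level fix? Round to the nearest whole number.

Cumulative transfer efficiency: 0.13 × 0.15 × 0.12 = 0.00234
Phytoplankton energy = 200 / 0.00234 = 85470 kcal/m²

85470 kcal/m²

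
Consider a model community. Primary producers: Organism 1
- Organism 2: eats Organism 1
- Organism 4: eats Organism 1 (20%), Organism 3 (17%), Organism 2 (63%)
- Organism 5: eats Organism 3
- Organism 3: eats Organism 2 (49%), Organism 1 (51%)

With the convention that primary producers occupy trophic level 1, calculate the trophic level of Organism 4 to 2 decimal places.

2.88

Organism 2: 1 + 1 = 2
Organism 3: 1 + (0.49×2 + 0.51×1) = 2.49
Organism 4: 1 + (0.2×1 + 0.17×2.49 + 0.63×2) = 2.8833
Organism 5: 1 + 2.49 = 3.49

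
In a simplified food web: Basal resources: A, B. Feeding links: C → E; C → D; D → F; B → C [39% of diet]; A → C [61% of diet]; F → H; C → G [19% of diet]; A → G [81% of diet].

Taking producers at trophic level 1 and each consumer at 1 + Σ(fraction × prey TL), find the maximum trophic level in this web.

C: 1 + (0.61×1 + 0.39×1) = 2
D: 1 + 2 = 3
E: 1 + 2 = 3
F: 1 + 3 = 4
G: 1 + (0.81×1 + 0.19×2) = 2.19
H: 1 + 4 = 5

5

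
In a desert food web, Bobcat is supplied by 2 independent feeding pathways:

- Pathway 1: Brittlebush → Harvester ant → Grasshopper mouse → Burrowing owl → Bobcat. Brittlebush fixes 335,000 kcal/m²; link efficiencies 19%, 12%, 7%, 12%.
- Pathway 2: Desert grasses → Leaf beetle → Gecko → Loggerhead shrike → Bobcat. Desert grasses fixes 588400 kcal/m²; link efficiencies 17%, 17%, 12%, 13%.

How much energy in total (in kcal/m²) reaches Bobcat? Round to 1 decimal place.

329.4 kcal/m²

Pathway 1: 335000 × 0.19 × 0.12 × 0.07 × 0.12 = 64.1592 kcal/m²
Pathway 2: 588400 × 0.17 × 0.17 × 0.12 × 0.13 = 265.274256 kcal/m²
Total at Bobcat: 64.1592 + 265.274256 = 329.433456 kcal/m²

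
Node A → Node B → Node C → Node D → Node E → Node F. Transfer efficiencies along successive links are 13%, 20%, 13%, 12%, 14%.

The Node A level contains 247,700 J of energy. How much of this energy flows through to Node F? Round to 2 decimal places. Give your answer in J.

Node B: 247700 × 0.13 = 32201 J
Node C: 32201 × 0.2 = 6440.2 J
Node D: 6440.2 × 0.13 = 837.226 J
Node E: 837.226 × 0.12 = 100.46712 J
Node F: 100.46712 × 0.14 = 14.0653968 J

14.07 J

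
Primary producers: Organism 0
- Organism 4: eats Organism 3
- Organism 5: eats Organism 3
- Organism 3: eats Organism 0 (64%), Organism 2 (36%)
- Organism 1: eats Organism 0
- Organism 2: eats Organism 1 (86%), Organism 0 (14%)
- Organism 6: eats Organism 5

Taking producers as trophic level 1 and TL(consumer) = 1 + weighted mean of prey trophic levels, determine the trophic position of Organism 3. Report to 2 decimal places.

Organism 1: 1 + 1 = 2
Organism 2: 1 + (0.86×2 + 0.14×1) = 2.86
Organism 3: 1 + (0.64×1 + 0.36×2.86) = 2.6696
Organism 4: 1 + 2.6696 = 3.6696
Organism 5: 1 + 2.6696 = 3.6696
Organism 6: 1 + 3.6696 = 4.6696

2.67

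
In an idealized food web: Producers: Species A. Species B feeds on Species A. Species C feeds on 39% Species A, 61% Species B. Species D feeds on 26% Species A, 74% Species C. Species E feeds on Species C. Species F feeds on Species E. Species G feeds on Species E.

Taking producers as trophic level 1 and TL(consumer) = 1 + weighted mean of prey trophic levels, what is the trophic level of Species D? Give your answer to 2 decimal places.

3.19

Species B: 1 + 1 = 2
Species C: 1 + (0.39×1 + 0.61×2) = 2.61
Species D: 1 + (0.26×1 + 0.74×2.61) = 3.1914
Species E: 1 + 2.61 = 3.61
Species F: 1 + 3.61 = 4.61
Species G: 1 + 3.61 = 4.61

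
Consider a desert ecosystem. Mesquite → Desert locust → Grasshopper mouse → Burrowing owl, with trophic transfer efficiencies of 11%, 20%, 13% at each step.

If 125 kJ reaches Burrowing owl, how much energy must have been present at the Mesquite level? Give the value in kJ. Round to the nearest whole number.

Cumulative transfer efficiency: 0.11 × 0.2 × 0.13 = 0.00286
Mesquite energy = 125 / 0.00286 = 43706 kJ

43706 kJ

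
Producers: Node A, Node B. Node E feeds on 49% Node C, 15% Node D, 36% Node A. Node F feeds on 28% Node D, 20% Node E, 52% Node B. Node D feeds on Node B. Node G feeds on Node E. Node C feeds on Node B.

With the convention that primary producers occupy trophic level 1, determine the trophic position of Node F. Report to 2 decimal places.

2.61

Node C: 1 + 1 = 2
Node D: 1 + 1 = 2
Node E: 1 + (0.49×2 + 0.15×2 + 0.36×1) = 2.64
Node F: 1 + (0.28×2 + 0.2×2.64 + 0.52×1) = 2.608
Node G: 1 + 2.64 = 3.64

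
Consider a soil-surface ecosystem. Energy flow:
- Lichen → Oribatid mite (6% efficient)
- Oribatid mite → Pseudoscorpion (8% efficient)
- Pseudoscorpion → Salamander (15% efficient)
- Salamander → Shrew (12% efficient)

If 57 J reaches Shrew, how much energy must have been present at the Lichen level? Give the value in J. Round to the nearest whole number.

Cumulative transfer efficiency: 0.06 × 0.08 × 0.15 × 0.12 = 0.0000864
Lichen energy = 57 / 0.0000864 = 659722 J

659722 J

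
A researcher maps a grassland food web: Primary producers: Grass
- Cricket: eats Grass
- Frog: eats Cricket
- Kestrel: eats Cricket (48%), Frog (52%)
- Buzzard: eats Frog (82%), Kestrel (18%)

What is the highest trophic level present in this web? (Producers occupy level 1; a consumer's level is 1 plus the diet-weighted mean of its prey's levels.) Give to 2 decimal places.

4.09

Cricket: 1 + 1 = 2
Frog: 1 + 2 = 3
Kestrel: 1 + (0.48×2 + 0.52×3) = 3.52
Buzzard: 1 + (0.82×3 + 0.18×3.52) = 4.0936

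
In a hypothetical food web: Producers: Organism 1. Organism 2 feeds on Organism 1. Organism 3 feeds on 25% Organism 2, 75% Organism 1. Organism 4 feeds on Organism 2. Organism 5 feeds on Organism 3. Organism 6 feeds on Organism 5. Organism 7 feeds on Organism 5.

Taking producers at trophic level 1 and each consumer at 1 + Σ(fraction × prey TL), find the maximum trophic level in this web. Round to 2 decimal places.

4.25

Organism 2: 1 + 1 = 2
Organism 3: 1 + (0.25×2 + 0.75×1) = 2.25
Organism 4: 1 + 2 = 3
Organism 5: 1 + 2.25 = 3.25
Organism 6: 1 + 3.25 = 4.25
Organism 7: 1 + 3.25 = 4.25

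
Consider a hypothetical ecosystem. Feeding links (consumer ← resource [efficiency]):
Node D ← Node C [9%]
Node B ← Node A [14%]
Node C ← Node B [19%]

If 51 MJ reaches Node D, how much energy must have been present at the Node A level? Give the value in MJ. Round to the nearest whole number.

21303 MJ

Cumulative transfer efficiency: 0.14 × 0.19 × 0.09 = 0.002394
Node A energy = 51 / 0.002394 = 21303 MJ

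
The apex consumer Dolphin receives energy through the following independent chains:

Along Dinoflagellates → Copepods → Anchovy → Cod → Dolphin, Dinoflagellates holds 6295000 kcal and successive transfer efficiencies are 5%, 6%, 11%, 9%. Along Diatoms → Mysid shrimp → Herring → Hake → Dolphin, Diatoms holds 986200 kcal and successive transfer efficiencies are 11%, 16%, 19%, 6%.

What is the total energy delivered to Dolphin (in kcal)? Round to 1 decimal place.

384.8 kcal

Via Dinoflagellates: 6295000 × 0.05 × 0.06 × 0.11 × 0.09 = 186.9615 kcal
Via Diatoms: 986200 × 0.11 × 0.16 × 0.19 × 0.06 = 197.871168 kcal
Total at Dolphin: 186.9615 + 197.871168 = 384.832668 kcal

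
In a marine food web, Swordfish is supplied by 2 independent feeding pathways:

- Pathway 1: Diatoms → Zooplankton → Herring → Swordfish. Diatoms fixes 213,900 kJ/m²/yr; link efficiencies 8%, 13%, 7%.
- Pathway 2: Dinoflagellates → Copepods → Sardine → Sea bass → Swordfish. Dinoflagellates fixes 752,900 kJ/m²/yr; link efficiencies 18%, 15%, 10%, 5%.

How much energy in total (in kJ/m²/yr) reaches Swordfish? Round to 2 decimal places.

Pathway 1: 213900 × 0.08 × 0.13 × 0.07 = 155.7192 kJ/m²/yr
Pathway 2: 752900 × 0.18 × 0.15 × 0.1 × 0.05 = 101.6415 kJ/m²/yr
Total at Swordfish: 155.7192 + 101.6415 = 257.3607 kJ/m²/yr

257.36 kJ/m²/yr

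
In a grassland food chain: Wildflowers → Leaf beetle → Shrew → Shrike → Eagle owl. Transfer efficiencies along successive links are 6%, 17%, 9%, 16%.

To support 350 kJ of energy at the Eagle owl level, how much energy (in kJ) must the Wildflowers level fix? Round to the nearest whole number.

2382898 kJ

Cumulative transfer efficiency: 0.06 × 0.17 × 0.09 × 0.16 = 0.00014688
Wildflowers energy = 350 / 0.00014688 = 2382898 kJ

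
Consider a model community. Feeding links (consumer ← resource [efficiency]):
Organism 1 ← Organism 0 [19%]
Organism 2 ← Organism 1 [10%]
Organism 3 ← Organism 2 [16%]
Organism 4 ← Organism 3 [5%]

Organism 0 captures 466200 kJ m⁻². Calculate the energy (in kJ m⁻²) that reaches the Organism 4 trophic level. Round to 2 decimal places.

70.86 kJ m⁻²

Organism 1: 466200 × 0.19 = 88578 kJ m⁻²
Organism 2: 88578 × 0.1 = 8857.8 kJ m⁻²
Organism 3: 8857.8 × 0.16 = 1417.248 kJ m⁻²
Organism 4: 1417.248 × 0.05 = 70.8624 kJ m⁻²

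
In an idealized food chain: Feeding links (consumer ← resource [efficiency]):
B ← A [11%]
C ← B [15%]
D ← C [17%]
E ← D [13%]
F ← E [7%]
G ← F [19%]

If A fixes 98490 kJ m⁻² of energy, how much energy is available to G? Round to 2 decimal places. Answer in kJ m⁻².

0.48 kJ m⁻²

B: 98490 × 0.11 = 10833.9 kJ m⁻²
C: 10833.9 × 0.15 = 1625.085 kJ m⁻²
D: 1625.085 × 0.17 = 276.26445 kJ m⁻²
E: 276.26445 × 0.13 = 35.9143785 kJ m⁻²
F: 35.9143785 × 0.07 = 2.514006495 kJ m⁻²
G: 2.514006495 × 0.19 = 0.47766123405 kJ m⁻²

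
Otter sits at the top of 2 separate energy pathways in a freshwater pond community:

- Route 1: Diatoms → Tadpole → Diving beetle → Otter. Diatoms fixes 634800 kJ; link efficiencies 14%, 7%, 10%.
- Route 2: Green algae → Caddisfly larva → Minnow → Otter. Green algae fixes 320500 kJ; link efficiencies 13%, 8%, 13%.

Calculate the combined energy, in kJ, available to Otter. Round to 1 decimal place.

Route 1: 634800 × 0.14 × 0.07 × 0.1 = 622.104 kJ
Route 2: 320500 × 0.13 × 0.08 × 0.13 = 433.316 kJ
Total at Otter: 622.104 + 433.316 = 1055.42 kJ

1055.4 kJ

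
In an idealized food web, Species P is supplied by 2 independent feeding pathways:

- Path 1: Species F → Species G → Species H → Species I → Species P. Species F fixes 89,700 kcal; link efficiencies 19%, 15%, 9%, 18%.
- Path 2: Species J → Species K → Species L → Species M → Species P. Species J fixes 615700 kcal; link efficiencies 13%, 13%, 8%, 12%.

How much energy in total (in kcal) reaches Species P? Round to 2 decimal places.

141.31 kcal

Path 1: 89700 × 0.19 × 0.15 × 0.09 × 0.18 = 41.41449 kcal
Path 2: 615700 × 0.13 × 0.13 × 0.08 × 0.12 = 99.891168 kcal
Total at Species P: 41.41449 + 99.891168 = 141.305658 kcal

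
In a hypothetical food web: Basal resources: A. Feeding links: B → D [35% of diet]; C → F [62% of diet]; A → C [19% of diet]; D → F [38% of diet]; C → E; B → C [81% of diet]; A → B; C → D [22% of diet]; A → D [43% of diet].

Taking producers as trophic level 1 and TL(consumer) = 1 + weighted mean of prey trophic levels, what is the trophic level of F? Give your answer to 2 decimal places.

B: 1 + 1 = 2
C: 1 + (0.81×2 + 0.19×1) = 2.81
D: 1 + (0.43×1 + 0.35×2 + 0.22×2.81) = 2.7482
E: 1 + 2.81 = 3.81
F: 1 + (0.38×2.7482 + 0.62×2.81) = 3.786516

3.79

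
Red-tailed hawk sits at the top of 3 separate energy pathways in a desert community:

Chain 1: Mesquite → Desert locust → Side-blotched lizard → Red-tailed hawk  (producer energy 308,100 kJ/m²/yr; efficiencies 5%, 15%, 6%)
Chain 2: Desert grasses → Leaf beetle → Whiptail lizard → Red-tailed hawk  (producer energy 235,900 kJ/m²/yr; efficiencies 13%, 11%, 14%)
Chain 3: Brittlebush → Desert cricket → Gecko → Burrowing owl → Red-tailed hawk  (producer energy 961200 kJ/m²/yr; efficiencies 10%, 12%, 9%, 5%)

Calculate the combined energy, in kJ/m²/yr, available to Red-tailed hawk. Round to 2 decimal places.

Chain 1: 308100 × 0.05 × 0.15 × 0.06 = 138.645 kJ/m²/yr
Chain 2: 235900 × 0.13 × 0.11 × 0.14 = 472.2718 kJ/m²/yr
Chain 3: 961200 × 0.1 × 0.12 × 0.09 × 0.05 = 51.9048 kJ/m²/yr
Total at Red-tailed hawk: 138.645 + 472.2718 + 51.9048 = 662.8216 kJ/m²/yr

662.82 kJ/m²/yr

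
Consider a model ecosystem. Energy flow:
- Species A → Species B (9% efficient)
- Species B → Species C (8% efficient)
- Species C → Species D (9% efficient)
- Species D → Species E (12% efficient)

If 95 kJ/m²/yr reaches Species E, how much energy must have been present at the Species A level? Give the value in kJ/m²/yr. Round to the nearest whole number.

1221708 kJ/m²/yr

Cumulative transfer efficiency: 0.09 × 0.08 × 0.09 × 0.12 = 0.00007776
Species A energy = 95 / 0.00007776 = 1221708 kJ/m²/yr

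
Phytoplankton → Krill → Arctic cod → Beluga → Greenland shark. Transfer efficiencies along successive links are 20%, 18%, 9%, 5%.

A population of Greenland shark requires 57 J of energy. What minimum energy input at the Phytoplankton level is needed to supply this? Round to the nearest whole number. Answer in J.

351852 J

Cumulative transfer efficiency: 0.2 × 0.18 × 0.09 × 0.05 = 0.000162
Phytoplankton energy = 57 / 0.000162 = 351852 J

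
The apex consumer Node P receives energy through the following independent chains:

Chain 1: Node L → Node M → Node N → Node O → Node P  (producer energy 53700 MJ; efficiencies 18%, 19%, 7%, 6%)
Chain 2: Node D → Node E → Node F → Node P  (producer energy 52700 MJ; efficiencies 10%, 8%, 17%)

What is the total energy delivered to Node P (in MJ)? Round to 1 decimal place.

79.4 MJ

Chain 1: 53700 × 0.18 × 0.19 × 0.07 × 0.06 = 7.713468 MJ
Chain 2: 52700 × 0.1 × 0.08 × 0.17 = 71.672 MJ
Total at Node P: 7.713468 + 71.672 = 79.385468 MJ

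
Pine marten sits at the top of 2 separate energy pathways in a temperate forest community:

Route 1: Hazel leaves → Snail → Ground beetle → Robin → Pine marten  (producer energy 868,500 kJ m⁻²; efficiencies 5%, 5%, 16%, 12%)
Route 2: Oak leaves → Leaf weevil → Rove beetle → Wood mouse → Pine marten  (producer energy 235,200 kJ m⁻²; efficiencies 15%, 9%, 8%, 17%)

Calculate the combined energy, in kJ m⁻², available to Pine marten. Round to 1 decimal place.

Route 1: 868500 × 0.05 × 0.05 × 0.16 × 0.12 = 41.688 kJ m⁻²
Route 2: 235200 × 0.15 × 0.09 × 0.08 × 0.17 = 43.18272 kJ m⁻²
Total at Pine marten: 41.688 + 43.18272 = 84.87072 kJ m⁻²

84.9 kJ m⁻²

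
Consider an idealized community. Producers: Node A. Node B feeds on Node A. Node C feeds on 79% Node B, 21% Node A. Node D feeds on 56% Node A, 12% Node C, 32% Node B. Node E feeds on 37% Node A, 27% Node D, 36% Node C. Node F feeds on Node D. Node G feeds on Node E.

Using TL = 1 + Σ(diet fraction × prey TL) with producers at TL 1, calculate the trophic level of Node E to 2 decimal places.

3.06

Node B: 1 + 1 = 2
Node C: 1 + (0.79×2 + 0.21×1) = 2.79
Node D: 1 + (0.56×1 + 0.12×2.79 + 0.32×2) = 2.5348
Node E: 1 + (0.37×1 + 0.27×2.5348 + 0.36×2.79) = 3.058796
Node F: 1 + 2.5348 = 3.5348
Node G: 1 + 3.058796 = 4.058796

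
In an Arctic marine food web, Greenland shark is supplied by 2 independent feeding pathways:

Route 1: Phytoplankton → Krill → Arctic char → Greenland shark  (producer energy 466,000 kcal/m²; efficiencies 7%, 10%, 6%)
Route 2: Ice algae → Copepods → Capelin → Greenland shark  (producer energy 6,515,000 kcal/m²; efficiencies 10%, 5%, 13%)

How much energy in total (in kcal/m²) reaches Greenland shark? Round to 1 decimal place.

Route 1: 466000 × 0.07 × 0.1 × 0.06 = 195.72 kcal/m²
Route 2: 6515000 × 0.1 × 0.05 × 0.13 = 4234.75 kcal/m²
Total at Greenland shark: 195.72 + 4234.75 = 4430.47 kcal/m²

4430.5 kcal/m²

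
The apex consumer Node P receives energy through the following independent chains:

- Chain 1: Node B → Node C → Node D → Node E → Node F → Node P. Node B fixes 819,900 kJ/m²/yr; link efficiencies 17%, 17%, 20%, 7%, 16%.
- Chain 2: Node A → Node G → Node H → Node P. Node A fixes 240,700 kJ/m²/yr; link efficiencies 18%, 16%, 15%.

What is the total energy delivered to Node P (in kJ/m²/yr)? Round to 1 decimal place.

Chain 1: 819900 × 0.17 × 0.17 × 0.2 × 0.07 × 0.16 = 53.0770464 kJ/m²/yr
Chain 2: 240700 × 0.18 × 0.16 × 0.15 = 1039.824 kJ/m²/yr
Total at Node P: 53.0770464 + 1039.824 = 1092.9010464 kJ/m²/yr

1092.9 kJ/m²/yr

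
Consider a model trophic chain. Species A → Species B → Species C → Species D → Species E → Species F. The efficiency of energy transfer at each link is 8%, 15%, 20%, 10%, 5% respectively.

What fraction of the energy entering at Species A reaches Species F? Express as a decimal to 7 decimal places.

0.0000120

Product of link efficiencies: 0.08 × 0.15 × 0.2 × 0.1 × 0.05 = 0.000012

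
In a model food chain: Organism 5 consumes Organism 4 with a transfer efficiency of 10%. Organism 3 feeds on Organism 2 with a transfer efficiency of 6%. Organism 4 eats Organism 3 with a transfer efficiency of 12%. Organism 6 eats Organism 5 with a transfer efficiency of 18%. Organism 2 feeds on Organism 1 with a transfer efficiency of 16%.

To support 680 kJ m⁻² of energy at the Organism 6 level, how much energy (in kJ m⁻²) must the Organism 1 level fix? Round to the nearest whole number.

32793210 kJ m⁻²

Cumulative transfer efficiency: 0.16 × 0.06 × 0.12 × 0.1 × 0.18 = 0.000020736
Organism 1 energy = 680 / 0.000020736 = 32793210 kJ m⁻²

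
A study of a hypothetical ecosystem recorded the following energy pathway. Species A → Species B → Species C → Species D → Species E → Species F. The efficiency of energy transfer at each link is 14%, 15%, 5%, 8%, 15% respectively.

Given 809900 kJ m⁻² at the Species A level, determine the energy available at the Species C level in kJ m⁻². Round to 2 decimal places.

17007.90 kJ m⁻²

Species B: 809900 × 0.14 = 113386 kJ m⁻²
Species C: 113386 × 0.15 = 17007.9 kJ m⁻²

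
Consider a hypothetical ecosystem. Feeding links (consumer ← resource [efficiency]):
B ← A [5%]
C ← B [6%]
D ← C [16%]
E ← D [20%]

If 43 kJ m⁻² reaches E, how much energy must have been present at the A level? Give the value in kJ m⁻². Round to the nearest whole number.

447917 kJ m⁻²

Cumulative transfer efficiency: 0.05 × 0.06 × 0.16 × 0.2 = 0.000096
A energy = 43 / 0.000096 = 447917 kJ m⁻²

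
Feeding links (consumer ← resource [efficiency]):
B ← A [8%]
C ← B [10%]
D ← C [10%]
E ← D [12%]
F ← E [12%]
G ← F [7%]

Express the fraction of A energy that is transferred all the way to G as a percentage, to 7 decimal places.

0.0000806%

Product of link efficiencies: 0.08 × 0.1 × 0.1 × 0.12 × 0.12 × 0.07 = 0.0000008064
As a percentage: 0.0000008064 × 100 = 0.0000806%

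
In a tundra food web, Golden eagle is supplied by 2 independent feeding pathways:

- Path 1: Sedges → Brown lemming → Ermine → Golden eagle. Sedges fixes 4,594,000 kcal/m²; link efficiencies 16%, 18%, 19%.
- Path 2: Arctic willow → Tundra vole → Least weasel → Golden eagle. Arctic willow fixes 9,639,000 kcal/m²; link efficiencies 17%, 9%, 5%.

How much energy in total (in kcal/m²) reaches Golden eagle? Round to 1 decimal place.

32512.2 kcal/m²

Path 1: 4594000 × 0.16 × 0.18 × 0.19 = 25138.368 kcal/m²
Path 2: 9639000 × 0.17 × 0.09 × 0.05 = 7373.835 kcal/m²
Total at Golden eagle: 25138.368 + 7373.835 = 32512.203 kcal/m²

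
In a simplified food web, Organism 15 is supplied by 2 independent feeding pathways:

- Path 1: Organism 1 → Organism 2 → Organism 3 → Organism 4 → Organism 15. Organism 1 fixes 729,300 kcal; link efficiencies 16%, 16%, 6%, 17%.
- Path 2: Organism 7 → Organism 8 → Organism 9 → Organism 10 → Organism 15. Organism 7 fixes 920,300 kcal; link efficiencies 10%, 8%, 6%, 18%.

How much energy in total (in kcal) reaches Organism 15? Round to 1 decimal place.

269.9 kcal

Path 1: 729300 × 0.16 × 0.16 × 0.06 × 0.17 = 190.434816 kcal
Path 2: 920300 × 0.1 × 0.08 × 0.06 × 0.18 = 79.51392 kcal
Total at Organism 15: 190.434816 + 79.51392 = 269.948736 kcal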